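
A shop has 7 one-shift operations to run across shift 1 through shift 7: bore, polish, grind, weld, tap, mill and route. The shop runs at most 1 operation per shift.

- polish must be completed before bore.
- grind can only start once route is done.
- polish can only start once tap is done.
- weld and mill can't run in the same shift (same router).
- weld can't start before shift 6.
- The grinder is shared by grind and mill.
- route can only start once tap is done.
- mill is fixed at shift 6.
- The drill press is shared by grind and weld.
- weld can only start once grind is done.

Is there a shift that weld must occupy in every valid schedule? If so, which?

weld's window is shift 6–shift 7.
mill is fixed at shift 6, and weld can't share a shift with mill.
So weld must be shift 7.

shift 7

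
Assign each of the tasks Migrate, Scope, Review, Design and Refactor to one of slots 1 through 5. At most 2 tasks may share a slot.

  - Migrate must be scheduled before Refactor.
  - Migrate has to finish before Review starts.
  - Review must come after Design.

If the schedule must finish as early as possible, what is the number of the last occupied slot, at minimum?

3

The precedence chain requires at least 2 distinct slots.
With at most 2 per slot and 5 tasks, at least 3 slots are needed.
3 works (last occupied slot: 3): for example Scope -> 3; Review -> 2; Migrate -> 1; Refactor -> 2; Design -> 1.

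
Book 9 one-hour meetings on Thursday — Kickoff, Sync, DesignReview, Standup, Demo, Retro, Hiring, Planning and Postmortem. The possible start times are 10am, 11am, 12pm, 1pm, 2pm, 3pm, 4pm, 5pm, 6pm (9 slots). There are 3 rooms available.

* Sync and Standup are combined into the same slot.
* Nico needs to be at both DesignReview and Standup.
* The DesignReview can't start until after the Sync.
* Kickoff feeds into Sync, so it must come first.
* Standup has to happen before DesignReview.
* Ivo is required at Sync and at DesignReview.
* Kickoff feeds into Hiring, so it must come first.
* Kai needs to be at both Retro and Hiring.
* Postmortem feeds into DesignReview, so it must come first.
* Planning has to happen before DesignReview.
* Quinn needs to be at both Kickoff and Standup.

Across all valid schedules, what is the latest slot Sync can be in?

Precedence pushes Sync to at least 11am; downstream work caps Sync at 5pm.
Sync at 5pm is achievable: Demo in 11am, Kickoff in 10am, Postmortem in 10am, Sync in 5pm, Standup in 5pm, Planning in 10am, Hiring in 11am, Retro in 12pm, DesignReview in 6pm.

5pm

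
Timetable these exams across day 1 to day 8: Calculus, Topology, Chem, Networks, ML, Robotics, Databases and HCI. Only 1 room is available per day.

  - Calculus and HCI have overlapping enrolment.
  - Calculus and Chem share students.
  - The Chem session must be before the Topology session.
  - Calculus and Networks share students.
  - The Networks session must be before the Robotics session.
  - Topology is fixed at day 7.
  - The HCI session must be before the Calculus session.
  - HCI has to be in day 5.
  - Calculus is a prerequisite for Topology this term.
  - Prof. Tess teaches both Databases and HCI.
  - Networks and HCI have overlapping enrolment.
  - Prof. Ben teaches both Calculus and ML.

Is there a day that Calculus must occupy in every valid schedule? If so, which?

day 6

HCI is fixed at day 5 and must come before Calculus, so Calculus is at least day 6.
Topology is fixed at day 7 and must come after Calculus, so Calculus is at most day 6.
So Calculus must be day 6.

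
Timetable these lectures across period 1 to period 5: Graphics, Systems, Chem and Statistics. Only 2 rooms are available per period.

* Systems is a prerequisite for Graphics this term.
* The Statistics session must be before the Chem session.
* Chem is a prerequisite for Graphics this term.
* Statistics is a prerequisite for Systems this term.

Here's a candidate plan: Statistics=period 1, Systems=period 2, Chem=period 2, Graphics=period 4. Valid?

Statistics is a prerequisite for Systems this term — holds.
Chem is a prerequisite for Graphics this term — holds.
Only 2 rooms are available per period — holds.
The Statistics session must be before the Chem session — holds.
Systems is a prerequisite for Graphics this term — holds.

Valid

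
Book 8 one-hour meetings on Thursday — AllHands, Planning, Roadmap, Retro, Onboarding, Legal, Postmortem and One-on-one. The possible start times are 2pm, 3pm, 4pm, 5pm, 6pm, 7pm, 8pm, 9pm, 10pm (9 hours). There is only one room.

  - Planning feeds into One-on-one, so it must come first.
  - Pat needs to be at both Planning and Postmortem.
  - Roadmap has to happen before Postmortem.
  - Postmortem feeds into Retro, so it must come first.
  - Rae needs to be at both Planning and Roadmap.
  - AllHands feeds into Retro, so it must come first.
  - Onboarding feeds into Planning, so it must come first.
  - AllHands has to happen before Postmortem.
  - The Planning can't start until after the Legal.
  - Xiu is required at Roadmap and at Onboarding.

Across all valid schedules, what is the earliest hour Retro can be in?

Precedence pushes Retro to at least 4pm.
Retro at 5pm is achievable: One-on-one -> 9pm; Retro -> 5pm; AllHands -> 2pm; Onboarding -> 6pm; Postmortem -> 4pm; Planning -> 8pm; Legal -> 7pm; Roadmap -> 3pm.
Nothing earlier works — the conflict and capacity constraints rule out every hour before 5pm.

5pm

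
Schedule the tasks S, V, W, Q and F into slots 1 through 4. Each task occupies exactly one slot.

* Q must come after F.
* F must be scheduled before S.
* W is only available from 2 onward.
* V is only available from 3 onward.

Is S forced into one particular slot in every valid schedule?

No

S can be 2 (e.g. S=2; Q=2; F=1; V=3; W=2) or 3 (e.g. S=3; W=2; Q=2; F=1; V=3).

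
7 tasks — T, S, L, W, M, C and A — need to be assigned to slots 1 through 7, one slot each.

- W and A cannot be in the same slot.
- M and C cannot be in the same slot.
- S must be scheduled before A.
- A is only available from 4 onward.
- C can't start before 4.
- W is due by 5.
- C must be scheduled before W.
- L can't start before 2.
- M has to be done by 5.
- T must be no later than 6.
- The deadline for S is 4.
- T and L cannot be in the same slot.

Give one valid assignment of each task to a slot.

T in 1; W in 5; C in 4; S in 1; A in 4; M in 1; L in 2

Checking: C(4) before W(5); S(1) before A(4); T(1) != L(2); M(1) != C(4); W(5) != A(4); M=1 in [1,5]; A=4 in [4,7]; W=5 in [1,5]; T=1 in [1,6]; L=2 in [2,7]; S=1 in [1,4]; C=4 in [4,7].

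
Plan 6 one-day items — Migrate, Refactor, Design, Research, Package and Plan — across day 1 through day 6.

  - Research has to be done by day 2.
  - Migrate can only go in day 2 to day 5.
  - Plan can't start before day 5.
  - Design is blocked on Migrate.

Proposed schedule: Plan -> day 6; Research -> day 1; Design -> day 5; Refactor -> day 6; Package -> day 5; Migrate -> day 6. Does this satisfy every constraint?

Invalid. Design is blocked on Migrate.

Plan can't start before day 5 — holds.
Design is blocked on Migrate — violated.
Research has to be done by day 2 — holds.
Migrate can only go in day 2 to day 5 — violated.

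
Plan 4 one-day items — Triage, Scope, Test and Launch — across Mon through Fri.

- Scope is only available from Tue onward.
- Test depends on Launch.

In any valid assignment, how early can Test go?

Precedence pushes Test to at least Tue.
Test at Tue is achievable: Test -> Tue, Triage -> Mon, Scope -> Tue, Launch -> Mon.

Tue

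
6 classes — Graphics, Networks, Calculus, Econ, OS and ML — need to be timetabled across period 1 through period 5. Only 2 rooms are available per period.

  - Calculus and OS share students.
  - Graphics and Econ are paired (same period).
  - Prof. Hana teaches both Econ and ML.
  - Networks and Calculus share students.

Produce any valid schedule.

Econ=period 1; Networks=period 2; Graphics=period 1; ML=period 3; OS=period 2; Calculus=period 3

Checking: Econ(period 1) != ML(period 3); Networks(period 2) != Calculus(period 3); Calculus(period 3) != OS(period 2); Graphics = Econ = period 1; max 2 per period (cap 2).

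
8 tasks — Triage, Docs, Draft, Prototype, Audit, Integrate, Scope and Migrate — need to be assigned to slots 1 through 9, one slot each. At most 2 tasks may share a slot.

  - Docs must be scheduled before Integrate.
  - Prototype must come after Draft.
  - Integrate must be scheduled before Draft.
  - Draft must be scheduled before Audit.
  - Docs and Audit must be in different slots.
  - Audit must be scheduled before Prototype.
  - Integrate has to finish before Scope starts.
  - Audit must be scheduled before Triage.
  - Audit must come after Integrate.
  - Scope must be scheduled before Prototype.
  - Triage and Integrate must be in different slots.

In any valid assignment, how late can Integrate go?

Precedence pushes Integrate to at least 2; downstream work caps Integrate at 6.
Integrate at 6 is achievable: Migrate=1, Docs=1, Scope=7, Prototype=9, Integrate=6, Triage=9, Audit=8, Draft=7.

6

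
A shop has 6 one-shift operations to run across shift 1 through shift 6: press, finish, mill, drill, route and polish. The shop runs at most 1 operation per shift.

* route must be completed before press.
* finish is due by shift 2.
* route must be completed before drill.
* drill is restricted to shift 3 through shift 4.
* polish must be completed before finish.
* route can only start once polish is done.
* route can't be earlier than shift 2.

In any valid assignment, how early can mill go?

shift 5

mill at shift 5 is achievable: press -> shift 6, finish -> shift 2, polish -> shift 1, mill -> shift 5, drill -> shift 4, route -> shift 3.
Nothing earlier works — the capacity limit rule out every shift before shift 5.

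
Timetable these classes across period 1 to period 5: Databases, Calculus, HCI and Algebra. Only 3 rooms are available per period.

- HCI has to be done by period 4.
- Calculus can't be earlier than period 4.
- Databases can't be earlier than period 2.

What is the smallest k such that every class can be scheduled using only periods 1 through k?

4

With at most 3 per period and 4 classes, at least 2 periods are needed.
Calculus can't be placed before period 4, so the schedule must run through at least period 4.
4 works (last occupied period: period 4): for example Calculus=period 4, Algebra=period 1, Databases=period 2, HCI=period 1.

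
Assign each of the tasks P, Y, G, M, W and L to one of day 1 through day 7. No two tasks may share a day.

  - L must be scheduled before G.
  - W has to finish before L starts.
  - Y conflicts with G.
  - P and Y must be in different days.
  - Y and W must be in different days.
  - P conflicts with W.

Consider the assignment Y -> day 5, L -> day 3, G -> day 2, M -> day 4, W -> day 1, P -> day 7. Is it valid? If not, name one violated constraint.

Invalid. L must be scheduled before G.

P conflicts with W — holds.
P and Y must be in different days — holds.
L must be scheduled before G — violated.
No two tasks may share a day — holds.
W has to finish before L starts — holds.
Y and W must be in different days — holds.
Y conflicts with G — holds.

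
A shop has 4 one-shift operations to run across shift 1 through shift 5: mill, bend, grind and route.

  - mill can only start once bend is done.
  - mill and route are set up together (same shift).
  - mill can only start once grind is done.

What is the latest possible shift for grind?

Downstream work caps grind at shift 4.
grind at shift 4 is achievable: grind in shift 4, route in shift 5, bend in shift 1, mill in shift 5.

shift 4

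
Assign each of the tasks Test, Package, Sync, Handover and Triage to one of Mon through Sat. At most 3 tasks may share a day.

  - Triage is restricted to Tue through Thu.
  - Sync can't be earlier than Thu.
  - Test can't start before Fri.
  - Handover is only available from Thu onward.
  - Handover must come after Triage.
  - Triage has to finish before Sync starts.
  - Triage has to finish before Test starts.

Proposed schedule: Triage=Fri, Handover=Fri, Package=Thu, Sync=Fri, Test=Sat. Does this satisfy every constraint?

Invalid. Triage is restricted to Tue through Thu.

Test can't start before Fri — holds.
Triage is restricted to Tue through Thu — violated.
Sync can't be earlier than Thu — holds.
Handover must come after Triage — violated.
Handover is only available from Thu onward — holds.
Triage has to finish before Sync starts — violated.
Triage has to finish before Test starts — holds.
At most 3 tasks may share a day — holds.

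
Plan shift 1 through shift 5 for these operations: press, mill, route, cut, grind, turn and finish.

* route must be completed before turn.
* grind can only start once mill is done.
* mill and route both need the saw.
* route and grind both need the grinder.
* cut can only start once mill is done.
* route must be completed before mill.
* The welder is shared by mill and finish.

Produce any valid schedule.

route -> shift 1; turn -> shift 2; cut -> shift 3; finish -> shift 1; grind -> shift 3; press -> shift 1; mill -> shift 2

Checking: route(shift 1) before turn(shift 2); route(shift 1) before mill(shift 2); mill(shift 2) before grind(shift 3); mill(shift 2) before cut(shift 3); mill(shift 2) != route(shift 1); route(shift 1) != grind(shift 3); mill(shift 2) != finish(shift 1).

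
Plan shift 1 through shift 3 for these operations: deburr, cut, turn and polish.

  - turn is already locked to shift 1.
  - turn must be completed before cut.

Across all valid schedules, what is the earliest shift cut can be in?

shift 2

Precedence pushes cut to at least shift 2.
cut at shift 2 is achievable: deburr=shift 1, turn=shift 1, cut=shift 2, polish=shift 1.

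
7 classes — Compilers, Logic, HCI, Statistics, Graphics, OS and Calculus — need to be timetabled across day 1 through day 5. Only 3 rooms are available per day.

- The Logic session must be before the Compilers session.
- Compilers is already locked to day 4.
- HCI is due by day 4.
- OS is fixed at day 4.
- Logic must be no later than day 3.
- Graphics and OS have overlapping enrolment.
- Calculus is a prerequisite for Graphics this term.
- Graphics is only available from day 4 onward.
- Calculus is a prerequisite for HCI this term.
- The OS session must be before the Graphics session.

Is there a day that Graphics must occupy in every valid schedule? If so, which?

Graphics's window is day 4–day 5.
OS is fixed at day 4, and Graphics can't share a day with OS.
So Graphics must be day 5.

day 5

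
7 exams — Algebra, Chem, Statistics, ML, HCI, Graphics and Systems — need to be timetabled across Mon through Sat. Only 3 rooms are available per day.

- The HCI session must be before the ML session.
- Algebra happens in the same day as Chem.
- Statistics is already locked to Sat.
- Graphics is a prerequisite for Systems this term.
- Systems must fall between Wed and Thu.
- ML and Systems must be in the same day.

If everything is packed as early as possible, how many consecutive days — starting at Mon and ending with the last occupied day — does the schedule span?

6 days

The precedence chain requires at least 2 distinct days.
With at most 3 per day and 7 exams, at least 3 days are needed.
Statistics can't be placed before Sat — that is day 6 counting from Mon — so the schedule must run through at least 6 days.
6 works (last occupied day: Sat): for example Chem in Tue; HCI in Mon; Systems in Wed; ML in Wed; Graphics in Mon; Statistics in Sat; Algebra in Tue.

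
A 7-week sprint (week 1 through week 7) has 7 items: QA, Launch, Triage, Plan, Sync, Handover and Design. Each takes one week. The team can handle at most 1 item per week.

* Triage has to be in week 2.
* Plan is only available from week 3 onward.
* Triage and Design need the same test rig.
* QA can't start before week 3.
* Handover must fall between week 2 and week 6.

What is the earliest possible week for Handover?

week 3

Handover is available from week 2; Handover's own window allows nothing later than week 6.
Handover at week 3 is achievable: Design in week 7; QA in week 4; Plan in week 5; Sync in week 6; Launch in week 1; Handover in week 3; Triage in week 2.
Nothing earlier works — the conflict and capacity constraints rule out every week before week 3.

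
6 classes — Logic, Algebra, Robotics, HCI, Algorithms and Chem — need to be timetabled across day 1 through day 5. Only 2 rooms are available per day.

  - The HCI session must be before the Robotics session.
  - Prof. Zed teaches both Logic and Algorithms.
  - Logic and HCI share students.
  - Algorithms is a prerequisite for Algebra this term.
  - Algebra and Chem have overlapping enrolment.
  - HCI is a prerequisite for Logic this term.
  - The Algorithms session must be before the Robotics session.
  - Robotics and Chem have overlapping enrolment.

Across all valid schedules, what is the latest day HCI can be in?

Downstream work caps HCI at day 4.
HCI at day 4 is achievable: Robotics=day 5; Logic=day 5; HCI=day 4; Algorithms=day 1; Algebra=day 2; Chem=day 1.

day 4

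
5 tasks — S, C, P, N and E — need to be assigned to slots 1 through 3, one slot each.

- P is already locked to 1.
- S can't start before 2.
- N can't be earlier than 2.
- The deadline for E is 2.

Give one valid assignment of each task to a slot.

E in 1, S in 2, P in 1, C in 1, N in 2

Checking: E=1 in [1,2]; N=2 in [2,3]; S=2 in [2,3]; P=1 in [1,1].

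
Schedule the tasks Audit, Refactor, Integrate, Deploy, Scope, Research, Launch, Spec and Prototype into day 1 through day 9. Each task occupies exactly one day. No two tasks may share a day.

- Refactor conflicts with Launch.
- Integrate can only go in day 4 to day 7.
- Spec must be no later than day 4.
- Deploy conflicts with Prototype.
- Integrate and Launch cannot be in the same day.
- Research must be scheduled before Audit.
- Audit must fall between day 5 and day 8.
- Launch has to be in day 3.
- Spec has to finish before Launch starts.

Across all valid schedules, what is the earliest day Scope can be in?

Scope at day 1 is achievable: Audit in day 5; Refactor in day 7; Spec in day 2; Deploy in day 8; Scope in day 1; Prototype in day 9; Launch in day 3; Integrate in day 6; Research in day 4.

day 1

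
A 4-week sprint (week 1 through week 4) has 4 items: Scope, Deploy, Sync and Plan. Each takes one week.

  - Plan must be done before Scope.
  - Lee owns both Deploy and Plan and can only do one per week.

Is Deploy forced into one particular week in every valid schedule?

Deploy can be week 1 (e.g. Plan=week 2; Deploy=week 1; Sync=week 1; Scope=week 3) or week 2 (e.g. Deploy -> week 2; Scope -> week 2; Sync -> week 1; Plan -> week 1).

No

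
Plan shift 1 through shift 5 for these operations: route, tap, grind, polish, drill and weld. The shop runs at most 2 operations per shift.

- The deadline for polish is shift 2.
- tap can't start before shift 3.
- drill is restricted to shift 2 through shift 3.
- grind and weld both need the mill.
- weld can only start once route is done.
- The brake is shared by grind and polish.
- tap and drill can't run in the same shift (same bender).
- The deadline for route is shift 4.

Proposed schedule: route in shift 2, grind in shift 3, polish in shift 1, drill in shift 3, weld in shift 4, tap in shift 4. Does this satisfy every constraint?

drill is restricted to shift 2 through shift 3 — holds.
The deadline for route is shift 4 — holds.
grind and weld both need the mill — holds.
tap can't start before shift 3 — holds.
The shop runs at most 2 operations per shift — holds.
weld can only start once route is done — holds.
The deadline for polish is shift 2 — holds.
tap and drill can't run in the same shift (same bender) — holds.
The brake is shared by grind and polish — holds.

Valid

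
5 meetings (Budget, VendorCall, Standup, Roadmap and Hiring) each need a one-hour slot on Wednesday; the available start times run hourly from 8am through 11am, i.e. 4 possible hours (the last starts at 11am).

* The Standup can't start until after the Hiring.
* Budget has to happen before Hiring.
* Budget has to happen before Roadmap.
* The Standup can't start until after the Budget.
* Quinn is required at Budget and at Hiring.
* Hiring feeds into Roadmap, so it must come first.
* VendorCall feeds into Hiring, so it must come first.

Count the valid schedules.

8

Splitting on Budget: it can be 8am (6), 9am (2). Listing each branch's schedules as (VendorCall, Standup, Roadmap, Hiring):
Budget=8am: (8am,10am,10am,9am) (8am,10am,11am,9am) (8am,11am,10am,9am) (8am,11am,11am,9am) (8am,11am,11am,10am) (9am,11am,11am,10am) — 6.
Budget=9am: (8am,11am,11am,10am) (9am,11am,11am,10am) — 2.
Summing: 6 + 2 = 8.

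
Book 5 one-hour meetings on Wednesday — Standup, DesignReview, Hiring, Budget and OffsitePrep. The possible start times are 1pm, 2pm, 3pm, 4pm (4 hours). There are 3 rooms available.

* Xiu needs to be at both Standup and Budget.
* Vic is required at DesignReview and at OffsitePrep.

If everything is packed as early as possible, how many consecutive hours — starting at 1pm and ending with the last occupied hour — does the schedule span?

2

With at most 3 per hour and 5 meetings, at least 2 hours are needed.
2 works (last occupied hour: 2pm): for example Budget=2pm; Hiring=1pm; DesignReview=1pm; Standup=1pm; OffsitePrep=2pm.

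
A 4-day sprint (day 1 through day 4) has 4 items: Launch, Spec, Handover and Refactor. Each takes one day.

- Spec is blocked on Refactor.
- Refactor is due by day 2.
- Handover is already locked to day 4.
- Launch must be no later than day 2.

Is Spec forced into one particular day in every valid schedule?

Spec can be day 2 (e.g. Handover=day 4, Refactor=day 1, Spec=day 2, Launch=day 1) or day 3 (e.g. Handover=day 4; Refactor=day 1; Spec=day 3; Launch=day 1).

No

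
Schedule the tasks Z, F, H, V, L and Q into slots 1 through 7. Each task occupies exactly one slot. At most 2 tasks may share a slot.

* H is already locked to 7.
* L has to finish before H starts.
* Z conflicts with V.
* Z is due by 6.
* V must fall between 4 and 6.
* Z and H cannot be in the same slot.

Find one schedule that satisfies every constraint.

L -> 1, V -> 4, F -> 2, Q -> 2, Z -> 1, H -> 7

Checking: L(1) before H(7); Z(1) != V(4); Z(1) != H(7); Z=1 in [1,6]; H=7 in [7,7]; V=4 in [4,6]; max 2 per slot (cap 2).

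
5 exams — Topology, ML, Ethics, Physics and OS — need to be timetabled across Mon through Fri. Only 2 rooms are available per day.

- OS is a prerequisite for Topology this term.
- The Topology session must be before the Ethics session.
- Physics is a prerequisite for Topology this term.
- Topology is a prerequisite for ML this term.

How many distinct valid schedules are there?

Splitting on Topology: it can be Tue (9), Wed (16), Thu (9). Listing each branch's schedules as (ML, Ethics, Physics, OS):
Topology=Tue: (Wed,Wed,Mon,Mon) (Wed,Thu,Mon,Mon) (Wed,Fri,Mon,Mon) (Thu,Wed,Mon,Mon) (Thu,Thu,Mon,Mon) (Thu,Fri,Mon,Mon) (Fri,Wed,Mon,Mon) (Fri,Thu,Mon,Mon) (Fri,Fri,Mon,Mon) — 9.
Topology=Wed: (Thu,Thu,Mon,Mon) (Thu,Thu,Mon,Tue) (Thu,Thu,Tue,Mon) (Thu,Thu,Tue,Tue) (Thu,Fri,Mon,Mon) (Thu,Fri,Mon,Tue) (Thu,Fri,Tue,Mon) (Thu,Fri,Tue,Tue) (Fri,Thu,Mon,Mon) (Fri,Thu,Mon,Tue) (Fri,Thu,Tue,Mon) (Fri,Thu,Tue,Tue) (Fri,Fri,Mon,Mon) (Fri,Fri,Mon,Tue) (Fri,Fri,Tue,Mon) (Fri,Fri,Tue,Tue) — 16.
Topology=Thu: (Fri,Fri,Mon,Mon) (Fri,Fri,Mon,Tue) (Fri,Fri,Mon,Wed) (Fri,Fri,Tue,Mon) (Fri,Fri,Tue,Tue) (Fri,Fri,Tue,Wed) (Fri,Fri,Wed,Mon) (Fri,Fri,Wed,Tue) (Fri,Fri,Wed,Wed) — 9.
Summing: 9 + 16 + 9 = 34.

34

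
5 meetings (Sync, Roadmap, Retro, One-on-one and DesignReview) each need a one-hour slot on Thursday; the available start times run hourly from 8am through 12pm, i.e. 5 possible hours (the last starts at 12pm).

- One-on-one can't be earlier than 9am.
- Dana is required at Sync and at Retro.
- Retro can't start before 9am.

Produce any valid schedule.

Retro in 9am; Sync in 8am; DesignReview in 8am; Roadmap in 8am; One-on-one in 9am

Checking: Sync(8am) != Retro(9am); Retro=9am in [9am,12pm]; One-on-one=9am in [9am,12pm].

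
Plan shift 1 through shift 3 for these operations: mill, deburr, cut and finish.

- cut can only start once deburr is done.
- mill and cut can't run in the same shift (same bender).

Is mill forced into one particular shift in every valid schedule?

mill can be shift 1 (e.g. mill=shift 1, cut=shift 2, deburr=shift 1, finish=shift 1) or shift 2 (e.g. deburr -> shift 1; mill -> shift 2; cut -> shift 3; finish -> shift 1).

No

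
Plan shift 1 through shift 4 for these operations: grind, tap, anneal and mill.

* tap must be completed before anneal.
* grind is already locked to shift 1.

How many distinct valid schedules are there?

Splitting on tap: it can be shift 1 (12), shift 2 (8), shift 3 (4). Listing each branch's schedules as (grind, anneal, mill) by shift number:
tap=shift 1: (1,2,1) (1,2,2) (1,2,3) (1,2,4) (1,3,1) (1,3,2) (1,3,3) (1,3,4) (1,4,1) (1,4,2) (1,4,3) (1,4,4) — 12.
tap=shift 2: (1,3,1) (1,3,2) (1,3,3) (1,3,4) (1,4,1) (1,4,2) (1,4,3) (1,4,4) — 8.
tap=shift 3: (1,4,1) (1,4,2) (1,4,3) (1,4,4) — 4.
Summing: 12 + 8 + 4 = 24.

24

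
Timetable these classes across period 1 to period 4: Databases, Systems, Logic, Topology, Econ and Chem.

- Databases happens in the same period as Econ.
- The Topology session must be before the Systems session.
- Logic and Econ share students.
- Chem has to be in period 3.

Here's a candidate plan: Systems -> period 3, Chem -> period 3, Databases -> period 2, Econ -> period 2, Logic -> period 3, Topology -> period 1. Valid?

Logic and Econ share students — holds.
Databases happens in the same period as Econ — holds.
The Topology session must be before the Systems session — holds.
Chem has to be in period 3 — holds.

Valid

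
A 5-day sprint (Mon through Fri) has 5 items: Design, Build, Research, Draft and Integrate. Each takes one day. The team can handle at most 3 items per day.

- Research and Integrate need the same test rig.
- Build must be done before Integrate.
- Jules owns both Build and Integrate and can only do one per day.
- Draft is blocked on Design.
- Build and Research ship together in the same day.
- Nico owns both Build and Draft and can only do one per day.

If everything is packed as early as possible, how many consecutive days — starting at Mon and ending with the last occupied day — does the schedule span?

The precedence chain requires at least 2 distinct days.
With at most 3 per day and 5 tasks, at least 2 days are needed.
2 works (last occupied day: Tue): for example Integrate=Tue, Build=Mon, Research=Mon, Design=Mon, Draft=Tue.

2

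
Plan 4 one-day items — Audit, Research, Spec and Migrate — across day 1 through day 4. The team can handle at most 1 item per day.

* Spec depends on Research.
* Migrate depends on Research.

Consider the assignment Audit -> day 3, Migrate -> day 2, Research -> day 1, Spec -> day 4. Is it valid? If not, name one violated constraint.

Valid

Spec depends on Research — holds.
The team can handle at most 1 item per day — holds.
Migrate depends on Research — holds.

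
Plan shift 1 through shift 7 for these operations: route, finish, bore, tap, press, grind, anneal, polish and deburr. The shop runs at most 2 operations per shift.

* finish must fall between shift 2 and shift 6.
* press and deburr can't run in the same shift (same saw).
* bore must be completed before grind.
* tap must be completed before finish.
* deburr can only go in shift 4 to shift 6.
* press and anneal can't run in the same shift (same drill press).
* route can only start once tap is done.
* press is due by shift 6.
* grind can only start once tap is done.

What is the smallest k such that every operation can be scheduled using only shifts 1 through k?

5 shifts

The precedence chain requires at least 2 distinct shifts.
With at most 2 per shift and 9 operations, at least 5 shifts are needed.
deburr can't be placed before shift 4, so the schedule must run through at least shift 4.
5 works (last occupied shift: shift 5): for example finish in shift 2, bore in shift 1, polish in shift 5, route in shift 3, deburr in shift 4, tap in shift 1, anneal in shift 4, press in shift 3, grind in shift 2.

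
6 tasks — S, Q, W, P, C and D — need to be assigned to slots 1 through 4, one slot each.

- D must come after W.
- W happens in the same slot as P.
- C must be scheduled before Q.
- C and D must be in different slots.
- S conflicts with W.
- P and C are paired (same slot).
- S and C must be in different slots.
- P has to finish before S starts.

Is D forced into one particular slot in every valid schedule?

No

D can be 2 (e.g. D in 2; W in 1; C in 1; Q in 2; S in 2; P in 1) or 3 (e.g. D -> 3, P -> 1, W -> 1, S -> 2, C -> 1, Q -> 2).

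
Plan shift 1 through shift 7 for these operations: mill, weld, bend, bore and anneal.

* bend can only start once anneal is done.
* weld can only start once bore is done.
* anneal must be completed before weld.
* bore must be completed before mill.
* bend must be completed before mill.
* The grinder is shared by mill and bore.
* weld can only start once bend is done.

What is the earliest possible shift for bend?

Precedence pushes bend to at least shift 2; downstream work caps bend at shift 6.
bend at shift 2 is achievable: bend=shift 2; mill=shift 3; anneal=shift 1; weld=shift 3; bore=shift 1.

shift 2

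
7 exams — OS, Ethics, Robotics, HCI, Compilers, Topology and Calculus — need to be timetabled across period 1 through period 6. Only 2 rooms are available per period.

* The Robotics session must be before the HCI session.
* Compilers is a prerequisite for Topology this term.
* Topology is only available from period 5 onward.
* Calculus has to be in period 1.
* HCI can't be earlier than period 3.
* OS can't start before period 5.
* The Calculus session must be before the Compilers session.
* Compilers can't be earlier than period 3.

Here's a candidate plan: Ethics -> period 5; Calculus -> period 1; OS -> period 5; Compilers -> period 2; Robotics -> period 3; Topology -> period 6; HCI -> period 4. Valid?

Compilers is a prerequisite for Topology this term — holds.
OS can't start before period 5 — holds.
Topology is only available from period 5 onward — holds.
HCI can't be earlier than period 3 — holds.
The Robotics session must be before the HCI session — holds.
The Calculus session must be before the Compilers session — holds.
Only 2 rooms are available per period — holds.
Calculus has to be in period 1 — holds.
Compilers can't be earlier than period 3 — violated.

Invalid. Compilers can't be earlier than period 3.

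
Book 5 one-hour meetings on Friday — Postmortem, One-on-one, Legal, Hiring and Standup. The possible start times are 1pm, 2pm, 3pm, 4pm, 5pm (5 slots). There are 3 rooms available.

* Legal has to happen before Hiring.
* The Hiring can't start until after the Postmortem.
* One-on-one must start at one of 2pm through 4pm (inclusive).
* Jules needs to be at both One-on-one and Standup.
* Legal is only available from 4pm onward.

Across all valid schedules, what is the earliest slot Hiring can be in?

Precedence pushes Hiring to at least 5pm.
Hiring at 5pm is achievable: Legal -> 4pm, Hiring -> 5pm, Standup -> 1pm, One-on-one -> 2pm, Postmortem -> 1pm.

5pm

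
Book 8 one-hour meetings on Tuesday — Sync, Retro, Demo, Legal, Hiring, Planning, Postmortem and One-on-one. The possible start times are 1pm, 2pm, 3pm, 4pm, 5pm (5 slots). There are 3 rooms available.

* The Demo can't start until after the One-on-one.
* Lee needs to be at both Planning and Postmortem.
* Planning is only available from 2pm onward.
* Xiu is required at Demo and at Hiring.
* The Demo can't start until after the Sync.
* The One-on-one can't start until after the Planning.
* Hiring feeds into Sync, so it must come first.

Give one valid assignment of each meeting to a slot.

Demo -> 4pm, One-on-one -> 3pm, Postmortem -> 3pm, Sync -> 2pm, Hiring -> 1pm, Planning -> 2pm, Legal -> 1pm, Retro -> 1pm

Checking: Hiring(1pm) before Sync(2pm); Sync(2pm) before Demo(4pm); One-on-one(3pm) before Demo(4pm); Planning(2pm) before One-on-one(3pm); Planning(2pm) != Postmortem(3pm); Demo(4pm) != Hiring(1pm); Planning=2pm in [2pm,5pm]; max 3 per slot (cap 3).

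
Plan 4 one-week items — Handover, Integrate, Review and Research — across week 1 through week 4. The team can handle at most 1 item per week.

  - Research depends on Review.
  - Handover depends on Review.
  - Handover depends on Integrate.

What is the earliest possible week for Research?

week 2

Precedence pushes Research to at least week 2.
Research at week 2 is achievable: Integrate in week 3; Review in week 1; Handover in week 4; Research in week 2.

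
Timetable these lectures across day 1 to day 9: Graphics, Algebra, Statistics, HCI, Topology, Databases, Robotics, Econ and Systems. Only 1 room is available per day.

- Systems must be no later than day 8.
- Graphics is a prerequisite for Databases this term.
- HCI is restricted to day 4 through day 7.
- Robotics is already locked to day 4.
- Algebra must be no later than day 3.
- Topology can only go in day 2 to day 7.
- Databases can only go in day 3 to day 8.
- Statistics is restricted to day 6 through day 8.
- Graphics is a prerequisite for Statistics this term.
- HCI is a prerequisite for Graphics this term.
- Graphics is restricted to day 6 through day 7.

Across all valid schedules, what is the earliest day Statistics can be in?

day 7

Statistics is available from day 6; precedence pushes Statistics to at least day 7; Statistics's own window allows nothing later than day 8.
Statistics at day 7 is achievable: Robotics=day 4, HCI=day 5, Econ=day 9, Graphics=day 6, Systems=day 3, Topology=day 2, Statistics=day 7, Algebra=day 1, Databases=day 8.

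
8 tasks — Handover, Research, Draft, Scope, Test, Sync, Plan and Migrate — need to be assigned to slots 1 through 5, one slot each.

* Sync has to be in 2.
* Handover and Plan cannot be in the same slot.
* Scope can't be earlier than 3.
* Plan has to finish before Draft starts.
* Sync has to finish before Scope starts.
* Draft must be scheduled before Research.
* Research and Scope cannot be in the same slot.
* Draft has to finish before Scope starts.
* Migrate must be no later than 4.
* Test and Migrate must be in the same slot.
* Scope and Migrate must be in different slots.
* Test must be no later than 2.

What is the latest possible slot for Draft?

3

Precedence pushes Draft to at least 2; downstream work caps Draft at 4.
Draft at 3 is achievable: Handover -> 2, Draft -> 3, Migrate -> 1, Research -> 5, Test -> 1, Plan -> 1, Sync -> 2, Scope -> 4.
Nothing later works — the conflict constraints rule out every slot after 3.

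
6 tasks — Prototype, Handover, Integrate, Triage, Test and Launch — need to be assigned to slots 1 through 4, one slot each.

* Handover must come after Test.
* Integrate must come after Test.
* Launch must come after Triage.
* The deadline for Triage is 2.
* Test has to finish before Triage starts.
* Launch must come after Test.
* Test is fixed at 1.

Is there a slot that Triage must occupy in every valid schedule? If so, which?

2

Precedence pushes Triage to at least 2; Triage's own window allows nothing later than 2.
So Triage is pinned to 2.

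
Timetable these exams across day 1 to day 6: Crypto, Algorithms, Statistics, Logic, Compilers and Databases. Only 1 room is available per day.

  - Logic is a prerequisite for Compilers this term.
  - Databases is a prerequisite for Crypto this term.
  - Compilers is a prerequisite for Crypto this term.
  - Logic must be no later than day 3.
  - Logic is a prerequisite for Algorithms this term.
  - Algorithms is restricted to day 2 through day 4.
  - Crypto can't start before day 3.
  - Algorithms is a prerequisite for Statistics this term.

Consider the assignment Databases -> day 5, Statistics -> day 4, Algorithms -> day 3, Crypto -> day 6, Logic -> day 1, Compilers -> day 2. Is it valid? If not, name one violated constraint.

Algorithms is a prerequisite for Statistics this term — holds.
Algorithms is restricted to day 2 through day 4 — holds.
Logic is a prerequisite for Algorithms this term — holds.
Logic must be no later than day 3 — holds.
Crypto can't start before day 3 — holds.
Compilers is a prerequisite for Crypto this term — holds.
Logic is a prerequisite for Compilers this term — holds.
Databases is a prerequisite for Crypto this term — holds.
Only 1 room is available per day — holds.

Yes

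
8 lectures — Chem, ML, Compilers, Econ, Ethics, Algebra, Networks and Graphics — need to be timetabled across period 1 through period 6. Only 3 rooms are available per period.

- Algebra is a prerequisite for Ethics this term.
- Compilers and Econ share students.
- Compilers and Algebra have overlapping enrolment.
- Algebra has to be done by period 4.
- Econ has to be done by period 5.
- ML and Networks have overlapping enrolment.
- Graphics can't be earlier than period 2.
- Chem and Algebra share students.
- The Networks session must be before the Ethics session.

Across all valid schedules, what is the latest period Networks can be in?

period 5

Downstream work caps Networks at period 5.
Networks at period 5 is achievable: Graphics -> period 2; Algebra -> period 1; Compilers -> period 2; ML -> period 1; Econ -> period 1; Chem -> period 2; Networks -> period 5; Ethics -> period 6.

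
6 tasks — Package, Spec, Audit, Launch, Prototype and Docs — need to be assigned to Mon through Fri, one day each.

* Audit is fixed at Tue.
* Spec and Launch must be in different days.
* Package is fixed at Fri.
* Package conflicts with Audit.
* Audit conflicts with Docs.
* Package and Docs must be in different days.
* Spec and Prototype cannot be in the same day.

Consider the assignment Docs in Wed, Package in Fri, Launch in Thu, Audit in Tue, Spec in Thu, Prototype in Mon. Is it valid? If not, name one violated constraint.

Invalid. Spec and Launch must be in different days.

Audit conflicts with Docs — holds.
Spec and Launch must be in different days — violated.
Package and Docs must be in different days — holds.
Audit is fixed at Tue — holds.
Package conflicts with Audit — holds.
Package is fixed at Fri — holds.
Spec and Prototype cannot be in the same day — holds.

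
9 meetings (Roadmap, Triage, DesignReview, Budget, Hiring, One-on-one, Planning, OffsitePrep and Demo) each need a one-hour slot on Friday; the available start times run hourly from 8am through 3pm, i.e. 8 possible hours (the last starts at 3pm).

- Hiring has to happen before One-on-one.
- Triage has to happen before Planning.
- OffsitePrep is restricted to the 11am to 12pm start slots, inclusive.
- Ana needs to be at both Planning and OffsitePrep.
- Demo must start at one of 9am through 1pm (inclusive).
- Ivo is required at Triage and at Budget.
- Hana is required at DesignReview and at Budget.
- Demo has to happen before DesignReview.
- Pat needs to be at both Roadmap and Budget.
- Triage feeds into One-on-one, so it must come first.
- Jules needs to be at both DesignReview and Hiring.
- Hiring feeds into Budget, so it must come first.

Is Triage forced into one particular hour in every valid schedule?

No

Triage can be 8am (e.g. One-on-one=9am; DesignReview=10am; Roadmap=8am; Hiring=8am; Budget=9am; Triage=8am; OffsitePrep=11am; Demo=9am; Planning=9am) or 9am (e.g. Triage -> 9am; Demo -> 9am; Budget -> 11am; One-on-one -> 10am; OffsitePrep -> 11am; Planning -> 10am; Hiring -> 8am; Roadmap -> 8am; DesignReview -> 10am).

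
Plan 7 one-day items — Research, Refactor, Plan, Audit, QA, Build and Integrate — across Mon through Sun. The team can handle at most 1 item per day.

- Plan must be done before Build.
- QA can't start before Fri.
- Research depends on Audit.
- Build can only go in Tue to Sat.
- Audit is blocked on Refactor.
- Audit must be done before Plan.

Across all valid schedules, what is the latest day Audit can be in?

Wed

Precedence pushes Audit to at least Tue; downstream work caps Audit at Thu.
Audit at Wed is achievable: Plan -> Thu, Integrate -> Tue, Refactor -> Mon, Audit -> Wed, QA -> Fri, Build -> Sat, Research -> Sun.
Nothing later works — the capacity limit rule out every day after Wed.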